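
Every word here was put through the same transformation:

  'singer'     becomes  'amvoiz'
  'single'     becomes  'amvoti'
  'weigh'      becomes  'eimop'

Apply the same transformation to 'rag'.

zeo

Vowels shift forward by 4 and consonants shift forward by 8.
For rag: r(cons)+8=z, a(vowel)+4=e, g(cons)+8=o.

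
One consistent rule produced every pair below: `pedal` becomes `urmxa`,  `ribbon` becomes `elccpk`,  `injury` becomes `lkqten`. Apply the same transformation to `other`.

pogre

This is an affine cipher: with a=0,…,z=25, each position x becomes (5x+23) mod 26.
On other: o(14)→5·14+23≡15=p; t(19)→5·19+23≡14=o; h(7)→5·7+23≡6=g; e(4)→5·4+23≡17=r; r(17)→5·17+23≡4=e (all mod 26).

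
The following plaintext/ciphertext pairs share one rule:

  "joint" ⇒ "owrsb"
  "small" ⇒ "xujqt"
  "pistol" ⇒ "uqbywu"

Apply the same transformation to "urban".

zzkfv

It's a Vigenère-style cipher with numeric key [5,8,9]: position i shifts by key[i mod 3].
On urban: u+5=z, r+8=z, b+9=k, a+5=f, n+8=v.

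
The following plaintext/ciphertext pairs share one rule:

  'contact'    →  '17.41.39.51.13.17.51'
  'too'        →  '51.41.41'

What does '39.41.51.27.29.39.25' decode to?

nothing

The formula is n = 2×(alphabet index, a=1) + 11.
Decoding 39.41.51.27.29.39.25: 39→(39−11)÷2=14=n, 41→(41−11)÷2=15=o, 51→(51−11)÷2=20=t, 27→(27−11)÷2=8=h, 29→(29−11)÷2=9=i, 39→(39−11)÷2=14=n, 25→(25−11)÷2=7=g.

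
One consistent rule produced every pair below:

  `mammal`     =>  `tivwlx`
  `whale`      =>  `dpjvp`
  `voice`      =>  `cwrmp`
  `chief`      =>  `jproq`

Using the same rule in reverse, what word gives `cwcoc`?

In mammal: m→t is +7, a→i is +8, m→v is +9, m→w is +10 — the shift increases by 1 each position. Letter i (0-indexed) is shifted by i+7, so successive shifts are 7, 8, 9, ….
Decoding cwcoc: c−7=v, w−8=o, c−9=t, o−10=e, c−11=r.

voter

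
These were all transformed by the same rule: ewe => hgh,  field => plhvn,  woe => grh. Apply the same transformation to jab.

The shift depends on letter class: consonant w→g is +10, but vowel e→h is +3. Two shifts are in play — +3 for a/e/i/o/u, +10 for every other letter.
On jab: j(cons)+10=t, a(vowel)+3=d, b(cons)+10=l.

tdl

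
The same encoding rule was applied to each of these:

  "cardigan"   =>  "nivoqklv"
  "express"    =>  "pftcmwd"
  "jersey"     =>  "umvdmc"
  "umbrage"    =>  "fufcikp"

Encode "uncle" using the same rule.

fvgwm

The shifts repeat in a cycle of length 3: positions 0,1,… shift by +11, +8, +4, then the pattern repeats.
On uncle: u+11=f, n+8=v, c+4=g, l+11=w, e+8=m.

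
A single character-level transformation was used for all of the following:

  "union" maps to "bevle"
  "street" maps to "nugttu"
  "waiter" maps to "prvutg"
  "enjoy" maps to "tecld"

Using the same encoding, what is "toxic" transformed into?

u(20)→b(1) and n(13)→e(4) fit y≡7x+17 (mod 26); the inverse of 7 mod 26 is 15. Treating letters as 0–25, the rule is x ↦ 7x + 17 (mod 26).
For toxic: t(19)→7·19+17≡20=u; o(14)→7·14+17≡11=l; x(23)→7·23+17≡22=w; i(8)→7·8+17≡21=v; c(2)→7·2+17≡5=f (all mod 26).

ulwvf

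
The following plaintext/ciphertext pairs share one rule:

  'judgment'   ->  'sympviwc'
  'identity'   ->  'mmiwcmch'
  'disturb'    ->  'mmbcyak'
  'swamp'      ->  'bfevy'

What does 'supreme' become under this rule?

byyaivi

The shift depends on letter class: consonant j→s is +9, but vowel u→y is +4. Vowels shift forward by 4 and consonants shift forward by 9.
On supreme: s(cons)+9=b, u(vowel)+4=y, p(cons)+9=y, r(cons)+9=a, e(vowel)+4=i, m(cons)+9=v, e(vowel)+4=i.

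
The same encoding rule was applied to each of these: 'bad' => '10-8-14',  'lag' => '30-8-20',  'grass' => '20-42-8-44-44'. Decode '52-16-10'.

web

b(#2)→10 and a(#1)→8: differences scale by 2, so n = 2·pos + 6. The formula is n = 2×(alphabet index, a=1) + 6.
Decoding 52-16-10: 52→(52−6)÷2=23=w, 16→(16−6)÷2=5=e, 10→(10−6)÷2=2=b.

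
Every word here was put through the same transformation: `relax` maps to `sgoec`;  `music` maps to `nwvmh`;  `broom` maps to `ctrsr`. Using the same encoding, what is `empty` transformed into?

The shift increases by 1 at each position, starting from +1: 1, 2, 3, ….
On empty: e+1=f, m+2=o, p+3=s, t+4=x, y+5=d.

fosxd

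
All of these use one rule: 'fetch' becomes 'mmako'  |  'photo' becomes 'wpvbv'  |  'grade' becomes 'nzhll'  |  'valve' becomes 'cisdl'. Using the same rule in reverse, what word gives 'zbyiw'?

strap

A repeating key of period 2 is used — shifts +7, +8 over and over.
Decoding zbyiw: z−7=s, b−8=t, y−7=r, i−8=a, w−7=p.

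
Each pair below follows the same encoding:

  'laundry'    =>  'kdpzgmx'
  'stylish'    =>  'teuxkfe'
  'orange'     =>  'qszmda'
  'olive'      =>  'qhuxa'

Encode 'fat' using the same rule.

fmr

The output letters match the input read backwards, each shifted +12: laundry reversed is yrdnual. Read the word backwards and shift each letter +12.
For fat: reverse → taf; then shift: t+12=f, a+12=m, f+12=r.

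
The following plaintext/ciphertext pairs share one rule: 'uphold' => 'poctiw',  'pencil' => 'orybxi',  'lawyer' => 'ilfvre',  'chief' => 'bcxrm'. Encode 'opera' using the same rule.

u(20)→p(15) and p(15)→o(14) fit y≡21x+11 (mod 26); the inverse of 21 mod 26 is 5. Each letter's alphabet position (a=0..z=25) is mapped through 21·x+11 mod 26 — an affine cipher.
Applying it to opera: o(14)→21·14+11≡19=t; p(15)→21·15+11≡14=o; e(4)→21·4+11≡17=r; r(17)→21·17+11≡4=e; a(0)→21·0+11≡11=l (all mod 26).

torel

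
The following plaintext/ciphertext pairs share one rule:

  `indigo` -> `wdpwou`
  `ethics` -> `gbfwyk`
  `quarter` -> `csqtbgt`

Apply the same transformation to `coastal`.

i(8)→w(22) and n(13)→d(3) fit y≡17x+16 (mod 26); the inverse of 17 mod 26 is 23. Treating letters as 0–25, the rule is x ↦ 17x + 16 (mod 26).
For coastal: c(2)→17·2+16≡24=y; o(14)→17·14+16≡20=u; a(0)→17·0+16≡16=q; s(18)→17·18+16≡10=k; t(19)→17·19+16≡1=b; a(0)→17·0+16≡16=q; l(11)→17·11+16≡21=v (all mod 26).

yuqkbqv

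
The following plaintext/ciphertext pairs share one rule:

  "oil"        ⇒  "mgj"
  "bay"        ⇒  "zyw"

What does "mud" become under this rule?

This is a Caesar cipher with shift 24.
Applying it to mud: m+24=k, u+24=s, d+24=b.

ksb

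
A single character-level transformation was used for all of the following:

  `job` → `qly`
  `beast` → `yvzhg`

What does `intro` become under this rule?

Each pair mirrors across the alphabet (j↔q, o↔l, b↔y): positions sum to 25. Each letter is replaced by its mirror in the alphabet: a↔z, b↔y, c↔x, and so on (the Atbash cipher).
For intro: i↔r, n↔m, t↔g, r↔i, o↔l.

rmgil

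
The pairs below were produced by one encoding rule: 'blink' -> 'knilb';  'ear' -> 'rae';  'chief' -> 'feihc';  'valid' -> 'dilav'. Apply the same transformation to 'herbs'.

sbreh

The word is simply reversed.
For herbs: reverse → sbreh.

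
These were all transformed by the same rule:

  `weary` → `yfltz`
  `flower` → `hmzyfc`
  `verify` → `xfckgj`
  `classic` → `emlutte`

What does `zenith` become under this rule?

The shifts repeat in a cycle of length 3: positions 0,1,… shift by +2, +1, +11, then the pattern repeats.
For zenith: z+2=b, e+1=f, n+11=y, i+2=k, t+1=u, h+11=s.

bfykus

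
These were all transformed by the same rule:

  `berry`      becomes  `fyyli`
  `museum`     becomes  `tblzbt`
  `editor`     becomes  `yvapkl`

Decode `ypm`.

fir

Two steps: reverse the string, then apply a Caesar shift of +7.
Undoing it on ypm: shift back: y−7=r, p−7=i, m−7=f → rif; then reverse → fir.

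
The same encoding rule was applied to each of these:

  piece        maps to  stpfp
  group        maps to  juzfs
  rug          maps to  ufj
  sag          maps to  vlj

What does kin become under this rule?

The rule splits by letter class: vowels +11, consonants +3.
For kin: k(cons)+3=n, i(vowel)+11=t, n(cons)+3=q.

ntq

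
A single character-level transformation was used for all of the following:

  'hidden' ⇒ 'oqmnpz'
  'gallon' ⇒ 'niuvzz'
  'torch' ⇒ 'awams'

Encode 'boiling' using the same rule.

iwrvtzt

The shift increases by 1 at each position, starting from +7: 7, 8, 9, ….
On boiling: b+7=i, o+8=w, i+9=r, l+10=v, i+11=t, n+12=z, g+13=t.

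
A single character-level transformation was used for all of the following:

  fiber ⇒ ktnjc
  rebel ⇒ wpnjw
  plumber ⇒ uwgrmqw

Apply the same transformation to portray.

Shifts by position in fiber: pos 0: f→k (+5), pos 1: i→t (+11), pos 2: b→n (+12), pos 3: e→j (+5), pos 4: r→c (+11) — repeating every 3. A repeating key of period 3 is used — shifts +5, +11, +12 over and over.
Applying it to portray: p+5=u, o+11=z, r+12=d, t+5=y, r+11=c, a+12=m, y+5=d.

uzdycmd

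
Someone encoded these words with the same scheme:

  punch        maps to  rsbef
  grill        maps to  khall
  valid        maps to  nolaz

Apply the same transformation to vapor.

norwh

This is an affine cipher: with a=0,…,z=25, each position x becomes (21x+14) mod 26.
On vapor: v(21)→21·21+14≡13=n; a(0)→21·0+14≡14=o; p(15)→21·15+14≡17=r; o(14)→21·14+14≡22=w; r(17)→21·17+14≡7=h (all mod 26).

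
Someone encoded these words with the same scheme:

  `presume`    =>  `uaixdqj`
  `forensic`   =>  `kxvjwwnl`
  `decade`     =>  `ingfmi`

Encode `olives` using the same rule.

tumanw

Shifts by position in presume: pos 0: p→u (+5), pos 1: r→a (+9), pos 2: e→i (+4), pos 3: s→x (+5), pos 4: u→d (+9), pos 5: m→q (+4) — repeating every 3. It's a Vigenère-style cipher with numeric key [5,9,4]: position i shifts by key[i mod 3].
On olives: o+5=t, l+9=u, i+4=m, v+5=a, e+9=n, s+4=w.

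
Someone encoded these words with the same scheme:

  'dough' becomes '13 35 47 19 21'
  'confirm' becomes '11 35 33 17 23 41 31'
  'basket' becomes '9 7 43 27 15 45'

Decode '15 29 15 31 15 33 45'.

d(#4)→13 and o(#15)→35: differences scale by 2, so n = 2·pos + 5. With a=1..z=26, the number is 2·pos + 5.
Reversing it on 15 29 15 31 15 33 45: 15→(15−5)÷2=5=e, 29→(29−5)÷2=12=l, 15→(15−5)÷2=5=e, 31→(31−5)÷2=13=m, 15→(15−5)÷2=5=e, 33→(33−5)÷2=14=n, 45→(45−5)÷2=20=t.

element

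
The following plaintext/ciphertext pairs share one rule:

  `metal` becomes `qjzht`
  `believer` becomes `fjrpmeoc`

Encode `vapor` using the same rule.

In metal: m→q is +4, e→j is +5, t→z is +6, a→h is +7 — the shift increases by 1 each position. Each letter shifts forward by (position + 4), i.e. 4, 5, 6, … — the shift grows by one for each successive letter.
For vapor: v+4=z, a+5=f, p+6=v, o+7=v, r+8=z.

zfvvz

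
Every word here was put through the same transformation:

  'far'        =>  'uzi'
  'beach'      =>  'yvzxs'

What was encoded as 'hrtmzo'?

signal

Each pair mirrors across the alphabet (f↔u, a↔z, r↔i): positions sum to 25. Each letter is replaced by its mirror in the alphabet: a↔z, b↔y, c↔x, and so on (the Atbash cipher).
Undoing it on hrtmzo: h↔s, r↔i, t↔g, m↔n, z↔a, o↔l.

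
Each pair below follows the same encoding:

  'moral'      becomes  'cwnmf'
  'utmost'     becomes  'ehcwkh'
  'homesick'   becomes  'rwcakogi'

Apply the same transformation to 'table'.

Each letter's alphabet position (a=0..z=25) is mapped through 23·x+12 mod 26 — an affine cipher.
On table: t(19)→23·19+12≡7=h; a(0)→23·0+12≡12=m; b(1)→23·1+12≡9=j; l(11)→23·11+12≡5=f; e(4)→23·4+12≡0=a (all mod 26).

hmjfa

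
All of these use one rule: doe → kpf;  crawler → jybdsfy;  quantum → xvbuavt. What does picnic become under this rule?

The shift depends on letter class: consonant d→k is +7, but vowel o→p is +1. Two shifts are in play — +1 for a/e/i/o/u, +7 for every other letter.
On picnic: p(cons)+7=w, i(vowel)+1=j, c(cons)+7=j, n(cons)+7=u, i(vowel)+1=j, c(cons)+7=j.

wjjujj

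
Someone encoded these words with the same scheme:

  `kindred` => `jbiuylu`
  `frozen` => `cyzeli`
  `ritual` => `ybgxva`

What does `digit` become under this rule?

Each letter's alphabet position (a=0..z=25) is mapped through 17·x+21 mod 26 — an affine cipher.
Applying it to digit: d(3)→17·3+21≡20=u; i(8)→17·8+21≡1=b; g(6)→17·6+21≡19=t; i(8)→17·8+21≡1=b; t(19)→17·19+21≡6=g (all mod 26).

ubtbg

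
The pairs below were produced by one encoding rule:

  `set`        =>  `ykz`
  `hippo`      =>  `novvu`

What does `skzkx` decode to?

meter

Compare letters: s→y is +6, e→k is +6, t→z is +6 — a constant shift. This is a Caesar cipher with shift 6.
Decoding skzkx: s−6=m, k−6=e, z−6=t, k−6=e, x−6=r.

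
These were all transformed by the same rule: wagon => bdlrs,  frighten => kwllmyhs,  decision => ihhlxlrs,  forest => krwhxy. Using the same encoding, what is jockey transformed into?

The shift depends on letter class: consonant w→b is +5, but vowel a→d is +3. Two shifts are in play — +3 for a/e/i/o/u, +5 for every other letter.
Applying it to jockey: j(cons)+5=o, o(vowel)+3=r, c(cons)+5=h, k(cons)+5=p, e(vowel)+3=h, y(cons)+5=d.

orhphd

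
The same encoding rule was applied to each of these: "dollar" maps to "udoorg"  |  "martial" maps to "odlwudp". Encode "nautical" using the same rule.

The output letters match the input read backwards, each shifted +3: dollar reversed is rallod. The word is reversed, then every letter is shifted forward by 3.
On nautical: reverse → lacituan; then shift: l+3=o, a+3=d, c+3=f, i+3=l, t+3=w, u+3=x, a+3=d, n+3=q.

odflwxdq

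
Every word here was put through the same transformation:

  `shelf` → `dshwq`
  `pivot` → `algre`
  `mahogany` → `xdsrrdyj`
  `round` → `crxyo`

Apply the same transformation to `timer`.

Vowels shift forward by 3 and consonants shift forward by 11.
Applying it to timer: t(cons)+11=e, i(vowel)+3=l, m(cons)+11=x, e(vowel)+3=h, r(cons)+11=c.

elxhc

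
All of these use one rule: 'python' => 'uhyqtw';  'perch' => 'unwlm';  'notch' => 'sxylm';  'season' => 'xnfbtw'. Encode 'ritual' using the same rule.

wrydfu

Shifts by position in python: pos 0: p→u (+5), pos 1: y→h (+9), pos 2: t→y (+5), pos 3: h→q (+9) — repeating every 2. The shifts repeat in a cycle of length 2: positions 0,1,… shift by +5, +9, then the pattern repeats.
Applying it to ritual: r+5=w, i+9=r, t+5=y, u+9=d, a+5=f, l+9=u.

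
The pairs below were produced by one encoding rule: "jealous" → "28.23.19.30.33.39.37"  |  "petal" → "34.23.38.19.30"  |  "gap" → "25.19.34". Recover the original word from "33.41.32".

The number is (letter's place in the alphabet, a=1) + 18.
Decoding 33.41.32: 33→(33−18)÷1=15=o, 41→(41−18)÷1=23=w, 32→(32−18)÷1=14=n.

own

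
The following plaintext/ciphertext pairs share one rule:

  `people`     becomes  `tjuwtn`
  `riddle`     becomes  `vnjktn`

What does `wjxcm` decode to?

serve

In people: p→t is +4, e→j is +5, o→u is +6, p→w is +7 — the shift increases by 1 each position. Each letter shifts forward by (position + 4), i.e. 4, 5, 6, … — the shift grows by one for each successive letter.
Decoding wjxcm: w−4=s, j−5=e, x−6=r, c−7=v, m−8=e.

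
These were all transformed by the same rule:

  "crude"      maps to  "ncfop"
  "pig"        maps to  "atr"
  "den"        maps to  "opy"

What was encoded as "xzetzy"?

Compare letters: c→n is +11, r→c is +11, u→f is +11 — a constant shift. This is a Caesar cipher with shift 11.
Undoing it on xzetzy: x−11=m, z−11=o, e−11=t, t−11=i, z−11=o, y−11=n.

motion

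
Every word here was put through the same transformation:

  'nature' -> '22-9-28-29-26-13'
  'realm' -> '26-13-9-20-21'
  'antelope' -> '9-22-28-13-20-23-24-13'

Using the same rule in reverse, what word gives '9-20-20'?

n is letter #14 and maps to 22: an offset of 8. The number is (letter's place in the alphabet, a=1) + 8.
Reversing it on 9-20-20: 9→(9−8)÷1=1=a, 20→(20−8)÷1=12=l, 20→(20−8)÷1=12=l.

all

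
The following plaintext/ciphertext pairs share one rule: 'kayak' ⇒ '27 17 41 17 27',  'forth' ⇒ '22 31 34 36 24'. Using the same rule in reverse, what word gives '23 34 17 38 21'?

grave

k is letter #11 and maps to 27: an offset of 16. Each letter is replaced by its alphabet position (a=1..z=26) + 16.
Reversing it on 23 34 17 38 21: 23→(23−16)÷1=7=g, 34→(34−16)÷1=18=r, 17→(17−16)÷1=1=a, 38→(38−16)÷1=22=v, 21→(21−16)÷1=5=e.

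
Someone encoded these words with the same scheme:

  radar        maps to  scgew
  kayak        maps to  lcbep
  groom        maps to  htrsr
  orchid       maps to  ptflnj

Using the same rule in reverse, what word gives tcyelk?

savage

In radar: r→s is +1, a→c is +2, d→g is +3, a→e is +4 — the shift increases by 1 each position. The shift increases by 1 at each position, starting from +1: 1, 2, 3, ….
Reversing it on tcyelk: t−1=s, c−2=a, y−3=v, e−4=a, l−5=g, k−6=e.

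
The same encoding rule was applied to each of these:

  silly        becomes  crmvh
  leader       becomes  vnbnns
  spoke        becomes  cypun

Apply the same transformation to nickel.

Shifts by position in silly: pos 0: s→c (+10), pos 1: i→r (+9), pos 2: l→m (+1), pos 3: l→v (+10), pos 4: y→h (+9) — repeating every 3. The shifts repeat in a cycle of length 3: positions 0,1,… shift by +10, +9, +1, then the pattern repeats.
On nickel: n+10=x, i+9=r, c+1=d, k+10=u, e+9=n, l+1=m.

xrdunm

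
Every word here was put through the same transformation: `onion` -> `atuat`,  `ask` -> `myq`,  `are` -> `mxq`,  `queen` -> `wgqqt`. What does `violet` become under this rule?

The shift depends on letter class: consonant n→t is +6, but vowel o→a is +12. Vowels shift forward by 12 and consonants shift forward by 6.
For violet: v(cons)+6=b, i(vowel)+12=u, o(vowel)+12=a, l(cons)+6=r, e(vowel)+12=q, t(cons)+6=z.

buarqz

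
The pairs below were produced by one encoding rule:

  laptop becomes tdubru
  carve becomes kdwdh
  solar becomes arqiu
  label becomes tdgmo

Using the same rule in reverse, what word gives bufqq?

train

Shifts by position in laptop: pos 0: l→t (+8), pos 1: a→d (+3), pos 2: p→u (+5), pos 3: t→b (+8), pos 4: o→r (+3), pos 5: p→u (+5) — repeating every 3. It's a Vigenère-style cipher with numeric key [8,3,5]: position i shifts by key[i mod 3].
Undoing it on bufqq: b−8=t, u−3=r, f−5=a, q−8=i, q−3=n.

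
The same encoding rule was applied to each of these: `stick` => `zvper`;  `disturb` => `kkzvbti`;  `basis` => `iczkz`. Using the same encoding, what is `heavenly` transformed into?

oghxlpsa

It's a Vigenère-style cipher with numeric key [7,2]: position i shifts by key[i mod 2].
Applying it to heavenly: h+7=o, e+2=g, a+7=h, v+2=x, e+7=l, n+2=p, l+7=s, y+2=a.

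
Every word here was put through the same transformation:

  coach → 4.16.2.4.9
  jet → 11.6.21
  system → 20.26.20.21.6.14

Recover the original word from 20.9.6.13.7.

The number is (letter's place in the alphabet, a=1) + 1.
Undoing it on 20.9.6.13.7: 20→(20−1)÷1=19=s, 9→(9−1)÷1=8=h, 6→(6−1)÷1=5=e, 13→(13−1)÷1=12=l, 7→(7−1)÷1=6=f.

shelf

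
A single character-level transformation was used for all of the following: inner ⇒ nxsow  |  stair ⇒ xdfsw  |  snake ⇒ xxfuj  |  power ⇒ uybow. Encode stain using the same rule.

The shifts repeat in a cycle of length 2: positions 0,1,… shift by +5, +10, then the pattern repeats.
On stain: s+5=x, t+10=d, a+5=f, i+10=s, n+5=s.

xdfss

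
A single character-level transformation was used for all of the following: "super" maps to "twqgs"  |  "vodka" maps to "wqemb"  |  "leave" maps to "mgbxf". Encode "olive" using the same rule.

Shifts by position in super: pos 0: s→t (+1), pos 1: u→w (+2), pos 2: p→q (+1), pos 3: e→g (+2) — repeating every 2. A repeating key of period 2 is used — shifts +1, +2 over and over.
On olive: o+1=p, l+2=n, i+1=j, v+2=x, e+1=f.

pnjxf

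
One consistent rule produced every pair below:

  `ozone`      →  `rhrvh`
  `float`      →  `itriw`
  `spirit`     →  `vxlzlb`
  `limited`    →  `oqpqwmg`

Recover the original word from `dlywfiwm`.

advocate

Shifts by position in ozone: pos 0: o→r (+3), pos 1: z→h (+8), pos 2: o→r (+3), pos 3: n→v (+8) — repeating every 2. The shifts repeat in a cycle of length 2: positions 0,1,… shift by +3, +8, then the pattern repeats.
Undoing it on dlywfiwm: d−3=a, l−8=d, y−3=v, w−8=o, f−3=c, i−8=a, w−3=t, m−8=e.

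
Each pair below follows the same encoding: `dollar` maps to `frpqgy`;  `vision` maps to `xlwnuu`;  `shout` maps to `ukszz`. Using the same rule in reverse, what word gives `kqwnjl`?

In dollar: d→f is +2, o→r is +3, l→p is +4, l→q is +5 — the shift increases by 1 each position. Each letter shifts forward by (position + 2), i.e. 2, 3, 4, … — the shift grows by one for each successive letter.
Reversing it on kqwnjl: k−2=i, q−3=n, w−4=s, n−5=i, j−6=d, l−7=e.

inside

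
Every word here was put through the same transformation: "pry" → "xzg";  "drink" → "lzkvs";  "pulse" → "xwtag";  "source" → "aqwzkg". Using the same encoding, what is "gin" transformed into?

The shift depends on letter class: consonant p→x is +8, but vowel i→k is +2. Vowels shift forward by 2 and consonants shift forward by 8.
For gin: g(cons)+8=o, i(vowel)+2=k, n(cons)+8=v.

okv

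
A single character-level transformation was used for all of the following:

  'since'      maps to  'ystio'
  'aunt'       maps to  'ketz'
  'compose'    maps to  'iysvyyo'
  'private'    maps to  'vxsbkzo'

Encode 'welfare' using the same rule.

corlkxo

The rule splits by letter class: vowels +10, consonants +6.
For welfare: w(cons)+6=c, e(vowel)+10=o, l(cons)+6=r, f(cons)+6=l, a(vowel)+10=k, r(cons)+6=x, e(vowel)+10=o.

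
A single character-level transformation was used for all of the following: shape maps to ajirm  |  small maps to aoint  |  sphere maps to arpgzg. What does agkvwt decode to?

The shifts repeat in a cycle of length 2: positions 0,1,… shift by +8, +2, then the pattern repeats.
Decoding agkvwt: a−8=s, g−2=e, k−8=c, v−2=t, w−8=o, t−2=r.

sector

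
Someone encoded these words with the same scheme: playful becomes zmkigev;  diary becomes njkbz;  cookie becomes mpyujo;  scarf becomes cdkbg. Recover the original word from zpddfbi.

pottery

Shifts by position in playful: pos 0: p→z (+10), pos 1: l→m (+1), pos 2: a→k (+10), pos 3: y→i (+10), pos 4: f→g (+1), pos 5: u→e (+10) — repeating every 3. It's a Vigenère-style cipher with numeric key [10,1,10]: position i shifts by key[i mod 3].
Undoing it on zpddfbi: z−10=p, p−1=o, d−10=t, d−10=t, f−1=e, b−10=r, i−10=y.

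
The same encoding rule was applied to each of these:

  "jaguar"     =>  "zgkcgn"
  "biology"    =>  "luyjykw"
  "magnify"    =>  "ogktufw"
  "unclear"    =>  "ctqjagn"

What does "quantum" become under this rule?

icgtxco

j(9)→z(25) and a(0)→g(6) fit y≡5x+6 (mod 26); the inverse of 5 mod 26 is 21. This is an affine cipher: with a=0,…,z=25, each position x becomes (5x+6) mod 26.
On quantum: q(16)→5·16+6≡8=i; u(20)→5·20+6≡2=c; a(0)→5·0+6≡6=g; n(13)→5·13+6≡19=t; t(19)→5·19+6≡23=x; u(20)→5·20+6≡2=c; m(12)→5·12+6≡14=o (all mod 26).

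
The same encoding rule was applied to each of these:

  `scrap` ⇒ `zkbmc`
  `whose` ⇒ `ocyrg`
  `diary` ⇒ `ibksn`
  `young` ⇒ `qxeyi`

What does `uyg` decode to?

wok

The output letters match the input read backwards, each shifted +10: scrap reversed is parcs. Read the word backwards and shift each letter +10.
Decoding uyg: shift back: u−10=k, y−10=o, g−10=w → kow; then reverse → wok.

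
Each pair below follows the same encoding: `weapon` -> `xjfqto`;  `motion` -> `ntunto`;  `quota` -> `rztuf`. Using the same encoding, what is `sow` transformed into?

ttx

The shift depends on letter class: consonant w→x is +1, but vowel e→j is +5. The rule splits by letter class: vowels +5, consonants +1.
For sow: s(cons)+1=t, o(vowel)+5=t, w(cons)+1=x.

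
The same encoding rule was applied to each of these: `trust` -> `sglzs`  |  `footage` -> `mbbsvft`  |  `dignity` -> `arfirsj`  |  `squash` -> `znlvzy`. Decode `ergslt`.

Treating letters as 0–25, the rule is x ↦ 19x + 21 (mod 26).
Decoding ergslt: e(4)→11·(4−21)≡21=v; r(17)→11·(17−21)≡8=i; g(6)→11·(6−21)≡17=r; s(18)→11·(18−21)≡19=t; l(11)→11·(11−21)≡20=u; t(19)→11·(19−21)≡4=e (all mod 26).

virtue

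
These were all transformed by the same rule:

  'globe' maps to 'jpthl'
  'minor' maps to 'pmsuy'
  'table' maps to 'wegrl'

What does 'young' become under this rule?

bsztn

In globe: g→j is +3, l→p is +4, o→t is +5, b→h is +6 — the shift increases by 1 each position. Letter i (0-indexed) is shifted by i+3, so successive shifts are 3, 4, 5, ….
On young: y+3=b, o+4=s, u+5=z, n+6=t, g+7=n.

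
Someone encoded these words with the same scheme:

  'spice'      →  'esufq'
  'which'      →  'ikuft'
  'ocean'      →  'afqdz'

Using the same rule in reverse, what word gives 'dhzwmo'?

Shifts by position in spice: pos 0: s→e (+12), pos 1: p→s (+3), pos 2: i→u (+12), pos 3: c→f (+3) — repeating every 2. The shifts repeat in a cycle of length 2: positions 0,1,… shift by +12, +3, then the pattern repeats.
Undoing it on dhzwmo: d−12=r, h−3=e, z−12=n, w−3=t, m−12=a, o−3=l.

rental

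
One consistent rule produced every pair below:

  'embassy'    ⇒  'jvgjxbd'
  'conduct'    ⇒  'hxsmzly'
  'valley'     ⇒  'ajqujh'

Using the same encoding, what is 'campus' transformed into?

hjryzb

Shifts by position in embassy: pos 0: e→j (+5), pos 1: m→v (+9), pos 2: b→g (+5), pos 3: a→j (+9) — repeating every 2. It's a Vigenère-style cipher with numeric key [5,9]: position i shifts by key[i mod 2].
Applying it to campus: c+5=h, a+9=j, m+5=r, p+9=y, u+5=z, s+9=b.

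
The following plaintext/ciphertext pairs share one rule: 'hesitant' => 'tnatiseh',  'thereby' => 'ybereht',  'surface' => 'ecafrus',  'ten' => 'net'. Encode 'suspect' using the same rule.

tcepsus

The output letters match the input read backwards: hesitant reversed is tnatiseh. It's just the letters in reverse order.
On suspect: reverse → tcepsus.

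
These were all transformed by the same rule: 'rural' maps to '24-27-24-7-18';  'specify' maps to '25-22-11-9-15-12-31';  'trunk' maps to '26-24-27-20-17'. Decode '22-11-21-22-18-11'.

r is letter #18 and maps to 24: an offset of 6. Letters become their 1-based position plus 6 (so a→7, b→8, …).
Reversing it on 22-11-21-22-18-11: 22→(22−6)÷1=16=p, 11→(11−6)÷1=5=e, 21→(21−6)÷1=15=o, 22→(22−6)÷1=16=p, 18→(18−6)÷1=12=l, 11→(11−6)÷1=5=e.

people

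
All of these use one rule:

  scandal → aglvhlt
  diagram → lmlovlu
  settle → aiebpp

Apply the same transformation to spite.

attbi

Shifts by position in scandal: pos 0: s→a (+8), pos 1: c→g (+4), pos 2: a→l (+11), pos 3: n→v (+8), pos 4: d→h (+4), pos 5: a→l (+11) — repeating every 3. It's a Vigenère-style cipher with numeric key [8,4,11]: position i shifts by key[i mod 3].
Applying it to spite: s+8=a, p+4=t, i+11=t, t+8=b, e+4=i.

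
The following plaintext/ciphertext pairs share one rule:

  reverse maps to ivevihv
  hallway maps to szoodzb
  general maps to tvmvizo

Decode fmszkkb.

Each pair mirrors across the alphabet (r↔i, e↔v, v↔e): positions sum to 25. Each letter is replaced by its mirror in the alphabet: a↔z, b↔y, c↔x, and so on (the Atbash cipher).
Undoing it on fmszkkb: f↔u, m↔n, s↔h, z↔a, k↔p, k↔p, b↔y.

unhappy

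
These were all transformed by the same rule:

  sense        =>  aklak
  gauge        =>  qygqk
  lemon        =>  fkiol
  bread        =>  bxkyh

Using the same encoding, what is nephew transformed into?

lkrtkm

This is an affine cipher: with a=0,…,z=25, each position x becomes (3x+24) mod 26.
On nephew: n(13)→3·13+24≡11=l; e(4)→3·4+24≡10=k; p(15)→3·15+24≡17=r; h(7)→3·7+24≡19=t; e(4)→3·4+24≡10=k; w(22)→3·22+24≡12=m (all mod 26).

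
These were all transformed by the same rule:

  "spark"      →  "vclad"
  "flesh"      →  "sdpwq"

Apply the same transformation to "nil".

The output letters match the input read backwards, each shifted +11: spark reversed is kraps. Two steps: reverse the string, then apply a Caesar shift of +11.
Applying it to nil: reverse → lin; then shift: l+11=w, i+11=t, n+11=y.

wty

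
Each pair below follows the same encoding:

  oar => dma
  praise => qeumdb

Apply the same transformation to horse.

The output letters match the input read backwards, each shifted +12: oar reversed is rao. Read the word backwards and shift each letter +12.
For horse: reverse → esroh; then shift: e+12=q, s+12=e, r+12=d, o+12=a, h+12=t.

qedat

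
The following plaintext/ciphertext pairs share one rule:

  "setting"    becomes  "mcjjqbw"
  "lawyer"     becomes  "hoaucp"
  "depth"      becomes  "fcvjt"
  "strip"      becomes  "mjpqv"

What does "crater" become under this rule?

ipojcp

Treating letters as 0–25, the rule is x ↦ 23x + 14 (mod 26).
For crater: c(2)→23·2+14≡8=i; r(17)→23·17+14≡15=p; a(0)→23·0+14≡14=o; t(19)→23·19+14≡9=j; e(4)→23·4+14≡2=c; r(17)→23·17+14≡15=p (all mod 26).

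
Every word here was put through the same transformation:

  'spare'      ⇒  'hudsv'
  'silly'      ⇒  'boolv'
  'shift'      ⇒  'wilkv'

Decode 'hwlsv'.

spite

The output letters match the input read backwards, each shifted +3: spare reversed is eraps. Read the word backwards and shift each letter +3.
Reversing it on hwlsv: shift back: h−3=e, w−3=t, l−3=i, s−3=p, v−3=s → etips; then reverse → spite.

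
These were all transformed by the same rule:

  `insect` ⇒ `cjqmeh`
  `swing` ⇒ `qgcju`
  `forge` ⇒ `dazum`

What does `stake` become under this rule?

i(8)→c(2) and n(13)→j(9) fit y≡17x+22 (mod 26); the inverse of 17 mod 26 is 23. Treating letters as 0–25, the rule is x ↦ 17x + 22 (mod 26).
Applying it to stake: s(18)→17·18+22≡16=q; t(19)→17·19+22≡7=h; a(0)→17·0+22≡22=w; k(10)→17·10+22≡10=k; e(4)→17·4+22≡12=m (all mod 26).

qhwkm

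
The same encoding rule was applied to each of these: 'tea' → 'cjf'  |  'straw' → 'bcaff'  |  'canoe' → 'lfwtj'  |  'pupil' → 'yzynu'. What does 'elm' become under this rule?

juv

The shift depends on letter class: consonant t→c is +9, but vowel e→j is +5. The rule splits by letter class: vowels +5, consonants +9.
Applying it to elm: e(vowel)+5=j, l(cons)+9=u, m(cons)+9=v.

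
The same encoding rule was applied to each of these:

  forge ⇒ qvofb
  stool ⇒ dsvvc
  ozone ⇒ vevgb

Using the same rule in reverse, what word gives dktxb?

space

f(5)→q(16) and o(14)→v(21) fit y≡15x+19 (mod 26); the inverse of 15 mod 26 is 7. Each letter's alphabet position (a=0..z=25) is mapped through 15·x+19 mod 26 — an affine cipher.
Decoding dktxb: d(3)→7·(3−19)≡18=s; k(10)→7·(10−19)≡15=p; t(19)→7·(19−19)≡0=a; x(23)→7·(23−19)≡2=c; b(1)→7·(1−19)≡4=e (all mod 26).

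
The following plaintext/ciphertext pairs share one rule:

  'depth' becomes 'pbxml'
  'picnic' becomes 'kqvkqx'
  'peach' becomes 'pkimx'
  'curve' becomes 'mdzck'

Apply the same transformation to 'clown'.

vewtk

The output letters match the input read backwards, each shifted +8: depth reversed is htped. Two steps: reverse the string, then apply a Caesar shift of +8.
On clown: reverse → nwolc; then shift: n+8=v, w+8=e, o+8=w, l+8=t, c+8=k.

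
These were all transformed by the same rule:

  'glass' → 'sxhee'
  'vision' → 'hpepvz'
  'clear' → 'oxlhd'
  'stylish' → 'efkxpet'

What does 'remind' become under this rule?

dlypzp

The shift depends on letter class: consonant g→s is +12, but vowel a→h is +7. Two shifts are in play — +7 for a/e/i/o/u, +12 for every other letter.
Applying it to remind: r(cons)+12=d, e(vowel)+7=l, m(cons)+12=y, i(vowel)+7=p, n(cons)+12=z, d(cons)+12=p.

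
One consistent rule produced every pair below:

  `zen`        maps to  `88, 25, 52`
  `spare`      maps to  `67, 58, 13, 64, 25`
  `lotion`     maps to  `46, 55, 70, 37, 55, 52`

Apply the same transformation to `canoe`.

19, 13, 52, 55, 25

z(#26)→88 and e(#5)→25: differences scale by 3, so n = 3·pos + 10. The formula is n = 3×(alphabet index, a=1) + 10.
On canoe: c=3→19, a=1→13, n=14→52, o=15→55, e=5→25.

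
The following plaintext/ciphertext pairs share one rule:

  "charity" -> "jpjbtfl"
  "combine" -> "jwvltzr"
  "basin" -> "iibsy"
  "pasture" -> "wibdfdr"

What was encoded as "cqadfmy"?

virtual

In charity: c→j is +7, h→p is +8, a→j is +9, r→b is +10 — the shift increases by 1 each position. Letter i (0-indexed) is shifted by i+7, so successive shifts are 7, 8, 9, ….
Undoing it on cqadfmy: c−7=v, q−8=i, a−9=r, d−10=t, f−11=u, m−12=a, y−13=l.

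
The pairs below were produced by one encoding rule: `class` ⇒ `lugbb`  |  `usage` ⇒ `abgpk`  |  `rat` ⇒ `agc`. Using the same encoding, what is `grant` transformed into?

pagwc

Two shifts are in play — +6 for a/e/i/o/u, +9 for every other letter.
For grant: g(cons)+9=p, r(cons)+9=a, a(vowel)+6=g, n(cons)+9=w, t(cons)+9=c.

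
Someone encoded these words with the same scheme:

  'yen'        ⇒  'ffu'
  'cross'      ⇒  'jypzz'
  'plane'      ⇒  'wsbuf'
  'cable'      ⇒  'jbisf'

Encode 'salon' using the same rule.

zbspu

The rule splits by letter class: vowels +1, consonants +7.
Applying it to salon: s(cons)+7=z, a(vowel)+1=b, l(cons)+7=s, o(vowel)+1=p, n(cons)+7=u.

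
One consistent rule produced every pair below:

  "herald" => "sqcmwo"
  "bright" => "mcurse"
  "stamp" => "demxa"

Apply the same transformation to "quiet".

bguqe

Two shifts are in play — +12 for a/e/i/o/u, +11 for every other letter.
For quiet: q(cons)+11=b, u(vowel)+12=g, i(vowel)+12=u, e(vowel)+12=q, t(cons)+11=e.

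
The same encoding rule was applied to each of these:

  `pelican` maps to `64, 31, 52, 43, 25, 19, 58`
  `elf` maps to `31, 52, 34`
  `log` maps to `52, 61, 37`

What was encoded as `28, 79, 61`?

The formula is n = 3×(alphabet index, a=1) + 16.
Undoing it on 28, 79, 61: 28→(28−16)÷3=4=d, 79→(79−16)÷3=21=u, 61→(61−16)÷3=15=o.

duo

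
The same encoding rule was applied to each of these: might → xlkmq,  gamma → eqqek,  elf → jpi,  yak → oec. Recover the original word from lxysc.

youth

The output letters match the input read backwards, each shifted +4: might reversed is thgim. The word is reversed, then every letter is shifted forward by 4.
Reversing it on lxysc: shift back: l−4=h, x−4=t, y−4=u, s−4=o, c−4=y → htuoy; then reverse → youth.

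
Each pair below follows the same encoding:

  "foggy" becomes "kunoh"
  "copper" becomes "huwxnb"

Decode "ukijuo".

pebble

In foggy: f→k is +5, o→u is +6, g→n is +7, g→o is +8 — the shift increases by 1 each position. The shift increases by 1 at each position, starting from +5: 5, 6, 7, ….
Decoding ukijuo: u−5=p, k−6=e, i−7=b, j−8=b, u−9=l, o−10=e.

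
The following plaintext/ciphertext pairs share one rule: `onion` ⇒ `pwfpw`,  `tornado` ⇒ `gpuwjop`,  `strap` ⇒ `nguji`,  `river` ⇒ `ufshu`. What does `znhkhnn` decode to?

o(14)→p(15) and n(13)→w(22) fit y≡19x+9 (mod 26); the inverse of 19 mod 26 is 11. Treating letters as 0–25, the rule is x ↦ 19x + 9 (mod 26).
Undoing it on znhkhnn: z(25)→11·(25−9)≡20=u; n(13)→11·(13−9)≡18=s; h(7)→11·(7−9)≡4=e; k(10)→11·(10−9)≡11=l; h(7)→11·(7−9)≡4=e; n(13)→11·(13−9)≡18=s; n(13)→11·(13−9)≡18=s (all mod 26).

useless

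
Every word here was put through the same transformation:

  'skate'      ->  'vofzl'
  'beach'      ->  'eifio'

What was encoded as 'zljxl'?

The shift increases by 1 at each position, starting from +3: 3, 4, 5, ….
Reversing it on zljxl: z−3=w, l−4=h, j−5=e, x−6=r, l−7=e.

where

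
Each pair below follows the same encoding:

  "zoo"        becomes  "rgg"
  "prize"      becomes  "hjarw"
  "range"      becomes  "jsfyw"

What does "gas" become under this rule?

ysk

Compare letters: z→r is +18, o→g is +18, o→g is +18 — a constant shift. It's a constant shift of +18 (ROT18).
On gas: g+18=y, a+18=s, s+18=k.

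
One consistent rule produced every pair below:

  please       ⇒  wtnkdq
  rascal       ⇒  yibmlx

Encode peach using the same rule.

wmjms

The shift increases by 1 at each position, starting from +7: 7, 8, 9, ….
On peach: p+7=w, e+8=m, a+9=j, c+10=m, h+11=s.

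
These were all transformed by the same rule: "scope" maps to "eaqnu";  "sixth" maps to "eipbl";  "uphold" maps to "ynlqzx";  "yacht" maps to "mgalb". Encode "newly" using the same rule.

tuszm

s(18)→e(4) and c(2)→a(0) fit y≡23x+6 (mod 26); the inverse of 23 mod 26 is 17. Treating letters as 0–25, the rule is x ↦ 23x + 6 (mod 26).
On newly: n(13)→23·13+6≡19=t; e(4)→23·4+6≡20=u; w(22)→23·22+6≡18=s; l(11)→23·11+6≡25=z; y(24)→23·24+6≡12=m (all mod 26).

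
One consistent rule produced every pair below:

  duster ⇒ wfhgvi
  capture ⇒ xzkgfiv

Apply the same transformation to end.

Each pair mirrors across the alphabet (d↔w, u↔f, s↔h): positions sum to 25. Each letter is replaced by its mirror in the alphabet: a↔z, b↔y, c↔x, and so on (the Atbash cipher).
On end: e↔v, n↔m, d↔w.

vmw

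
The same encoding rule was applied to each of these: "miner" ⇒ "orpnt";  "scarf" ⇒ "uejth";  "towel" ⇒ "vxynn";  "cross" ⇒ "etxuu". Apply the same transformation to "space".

urjen

The shift depends on letter class: consonant m→o is +2, but vowel i→r is +9. Two shifts are in play — +9 for a/e/i/o/u, +2 for every other letter.
On space: s(cons)+2=u, p(cons)+2=r, a(vowel)+9=j, c(cons)+2=e, e(vowel)+9=n.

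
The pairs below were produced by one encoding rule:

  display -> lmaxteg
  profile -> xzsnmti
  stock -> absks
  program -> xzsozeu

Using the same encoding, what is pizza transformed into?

xmhhe

The rule splits by letter class: vowels +4, consonants +8.
For pizza: p(cons)+8=x, i(vowel)+4=m, z(cons)+8=h, z(cons)+8=h, a(vowel)+4=e.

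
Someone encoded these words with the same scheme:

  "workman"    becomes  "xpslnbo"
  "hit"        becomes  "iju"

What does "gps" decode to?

for

Compare letters: w→x is +1, o→p is +1, r→s is +1 — a constant shift. Every letter moves 1 place later in the alphabet, wrapping around z→a.
Decoding gps: g−1=f, p−1=o, s−1=r.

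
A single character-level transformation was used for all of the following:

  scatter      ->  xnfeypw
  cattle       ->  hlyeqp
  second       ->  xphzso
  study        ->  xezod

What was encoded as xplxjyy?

Shifts by position in scatter: pos 0: s→x (+5), pos 1: c→n (+11), pos 2: a→f (+5), pos 3: t→e (+11) — repeating every 2. It's a Vigenère-style cipher with numeric key [5,11]: position i shifts by key[i mod 2].
Decoding xplxjyy: x−5=s, p−11=e, l−5=g, x−11=m, j−5=e, y−11=n, y−5=t.

segment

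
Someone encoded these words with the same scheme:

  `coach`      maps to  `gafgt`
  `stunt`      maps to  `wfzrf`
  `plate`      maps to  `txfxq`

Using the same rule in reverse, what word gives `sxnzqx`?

Shifts by position in coach: pos 0: c→g (+4), pos 1: o→a (+12), pos 2: a→f (+5), pos 3: c→g (+4), pos 4: h→t (+12) — repeating every 3. A repeating key of period 3 is used — shifts +4, +12, +5 over and over.
Reversing it on sxnzqx: s−4=o, x−12=l, n−5=i, z−4=v, q−12=e, x−5=s.

olives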